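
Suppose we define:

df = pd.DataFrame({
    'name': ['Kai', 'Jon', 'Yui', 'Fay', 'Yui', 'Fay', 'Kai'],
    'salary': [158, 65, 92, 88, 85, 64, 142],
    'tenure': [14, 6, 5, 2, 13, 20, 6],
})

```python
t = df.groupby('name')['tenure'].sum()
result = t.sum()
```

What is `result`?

group by name, sum of tenure:
name
Fay    22
Jon     6
Kai    20
Yui    18
Name: tenure, dtype: int64

66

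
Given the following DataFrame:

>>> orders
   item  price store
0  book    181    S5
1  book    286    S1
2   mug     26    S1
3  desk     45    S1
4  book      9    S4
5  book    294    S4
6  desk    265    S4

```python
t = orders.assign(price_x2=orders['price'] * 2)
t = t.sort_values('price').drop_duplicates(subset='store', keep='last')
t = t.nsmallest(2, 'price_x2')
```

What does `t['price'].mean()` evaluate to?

add column price_x2 = orders['price'] * 2:
   item  price store  price_x2
0  book    181    S5       362
1  book    286    S1       572
2   mug     26    S1        52
3  desk     45    S1        90
4  book      9    S4        18
5  book    294    S4       588
6  desk    265    S4       530
sort by price:
   item  price store  price_x2
4  book      9    S4        18
2   mug     26    S1        52
3  desk     45    S1        90
0  book    181    S5       362
6  desk    265    S4       530
1  book    286    S1       572
5  book    294    S4       588
drop duplicate store (keep=last):
   item  price store  price_x2
0  book    181    S5       362
1  book    286    S1       572
5  book    294    S4       588
take 2 rows with smallest price_x2:
   item  price store  price_x2
0  book    181    S5       362
1  book    286    S1       572
The mean of column 'price' is 233.5.

233.5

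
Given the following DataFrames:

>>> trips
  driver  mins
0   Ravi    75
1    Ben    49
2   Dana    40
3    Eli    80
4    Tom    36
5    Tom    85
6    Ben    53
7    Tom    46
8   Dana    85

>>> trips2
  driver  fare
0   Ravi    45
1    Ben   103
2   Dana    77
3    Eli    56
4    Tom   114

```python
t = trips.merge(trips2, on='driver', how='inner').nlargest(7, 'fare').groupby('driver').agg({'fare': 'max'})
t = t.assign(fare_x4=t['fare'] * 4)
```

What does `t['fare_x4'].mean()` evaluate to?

392.0

merge on 'driver' (how='inner') → 9 rows:
  driver  mins  fare
0   Ravi    75    45
1    Ben    49   103
2   Dana    40    77
3    Eli    80    56
4    Tom    36   114
5    Tom    85   114
6    Ben    53   103
7    Tom    46   114
8   Dana    85    77
take 7 rows with largest fare:
  driver  mins  fare
4    Tom    36   114
5    Tom    85   114
7    Tom    46   114
1    Ben    49   103
6    Ben    53   103
2   Dana    40    77
8   Dana    85    77
group by driver, max of fare:
        fare
driver      
Ben      103
Dana      77
Tom      114
add column fare_x4 = t['fare'] * 4:
        fare  fare_x4
driver               
Ben      103      412
Dana      77      308
Tom      114      456
The mean of column 'fare_x4' is 392.0.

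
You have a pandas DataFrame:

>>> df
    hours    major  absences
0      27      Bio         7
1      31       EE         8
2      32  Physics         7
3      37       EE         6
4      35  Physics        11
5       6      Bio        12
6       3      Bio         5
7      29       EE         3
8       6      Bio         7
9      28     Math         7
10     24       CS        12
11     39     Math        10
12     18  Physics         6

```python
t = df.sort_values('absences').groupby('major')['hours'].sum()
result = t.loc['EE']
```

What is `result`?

sort by absences:
    hours    major  absences
7      29       EE         3
6       3      Bio         5
3      37       EE         6
12     18  Physics         6
0      27      Bio         7
2      32  Physics         7
8       6      Bio         7
9      28     Math         7
1      31       EE         8
11     39     Math        10
4      35  Physics        11
5       6      Bio        12
10     24       CS        12
group by major, sum of hours:
major
Bio        42
CS         24
EE         97
Math       67
Physics    85
Name: hours, dtype: int64

97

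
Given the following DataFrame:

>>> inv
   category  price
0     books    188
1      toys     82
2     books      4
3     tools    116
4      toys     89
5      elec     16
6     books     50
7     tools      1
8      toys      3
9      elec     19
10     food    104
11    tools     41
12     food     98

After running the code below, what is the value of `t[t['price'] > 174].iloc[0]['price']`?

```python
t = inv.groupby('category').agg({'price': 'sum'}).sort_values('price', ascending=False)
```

group by category, sum of price:
          price
category       
books       242
elec         35
food        202
tools       158
toys        174
sort by price descending:
          price
category       
books       242
food        202
toys        174
tools       158
elec         35
filter rows where price > 174:
          price
category       
books       242
food        202
Finally, value at position 0, column 'price' = 242.

242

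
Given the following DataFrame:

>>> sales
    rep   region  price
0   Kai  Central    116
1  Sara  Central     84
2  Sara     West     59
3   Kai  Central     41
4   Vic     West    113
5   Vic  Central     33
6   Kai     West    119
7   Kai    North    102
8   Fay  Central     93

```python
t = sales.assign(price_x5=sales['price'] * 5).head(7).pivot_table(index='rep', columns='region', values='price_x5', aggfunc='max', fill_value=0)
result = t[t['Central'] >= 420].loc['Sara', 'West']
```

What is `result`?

add column price_x5 = sales['price'] * 5:
    rep   region  price  price_x5
0   Kai  Central    116       580
1  Sara  Central     84       420
2  Sara     West     59       295
3   Kai  Central     41       205
4   Vic     West    113       565
5   Vic  Central     33       165
6   Kai     West    119       595
7   Kai    North    102       510
8   Fay  Central     93       465
take first 7 rows:
    rep   region  price  price_x5
0   Kai  Central    116       580
1  Sara  Central     84       420
2  Sara     West     59       295
3   Kai  Central     41       205
4   Vic     West    113       565
5   Vic  Central     33       165
6   Kai     West    119       595
pivot: rows=rep, cols=region, max(price_x5):
region  Central  West
rep                  
Kai         580   595
Sara        420   295
Vic         165   565
filter rows where Central >= 420:
region  Central  West
rep                  
Kai         580   595
Sara        420   295
So loc['Sara', 'West'] = 295.

295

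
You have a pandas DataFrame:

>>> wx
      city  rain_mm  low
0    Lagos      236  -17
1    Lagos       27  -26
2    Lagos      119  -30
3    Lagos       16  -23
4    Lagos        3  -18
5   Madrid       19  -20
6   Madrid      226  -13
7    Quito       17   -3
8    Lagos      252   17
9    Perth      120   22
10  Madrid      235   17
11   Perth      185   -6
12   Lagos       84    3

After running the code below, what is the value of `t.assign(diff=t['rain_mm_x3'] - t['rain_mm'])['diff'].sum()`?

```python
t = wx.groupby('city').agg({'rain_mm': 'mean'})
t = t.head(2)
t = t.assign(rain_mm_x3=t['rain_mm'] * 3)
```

530.571428571

group by city, mean of rain_mm:
           rain_mm
city              
Lagos   105.285714
Madrid  160.000000
Perth   152.500000
Quito    17.000000
take first 2 rows:
           rain_mm
city              
Lagos   105.285714
Madrid  160.000000
add column rain_mm_x3 = t['rain_mm'] * 3:
           rain_mm  rain_mm_x3
city                          
Lagos   105.285714  315.857143
Madrid  160.000000  480.000000
add column diff = t['rain_mm_x3'] - t['rain_mm']:
           rain_mm  rain_mm_x3        diff
city                                      
Lagos   105.285714  315.857143  210.571429
Madrid  160.000000  480.000000  320.000000
Hence 530.571428571.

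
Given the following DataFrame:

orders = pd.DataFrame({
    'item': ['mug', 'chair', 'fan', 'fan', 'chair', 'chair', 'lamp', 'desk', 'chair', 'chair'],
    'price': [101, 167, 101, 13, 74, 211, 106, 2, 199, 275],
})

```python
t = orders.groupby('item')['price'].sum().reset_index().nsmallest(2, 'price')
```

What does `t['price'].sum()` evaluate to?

group by item, sum of price:
item
chair    926
desk       2
fan      114
lamp     106
mug      101
Name: price, dtype: int64
reset_index():
    item  price
0  chair    926
1   desk      2
2    fan    114
3   lamp    106
4    mug    101
take 2 rows with smallest price:
   item  price
1  desk      2
4   mug    101

103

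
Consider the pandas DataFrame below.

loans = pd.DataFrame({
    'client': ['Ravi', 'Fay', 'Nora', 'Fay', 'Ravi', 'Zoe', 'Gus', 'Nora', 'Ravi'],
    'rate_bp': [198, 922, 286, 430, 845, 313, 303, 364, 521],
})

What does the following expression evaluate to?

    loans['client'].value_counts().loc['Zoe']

value_counts of client:
client
Ravi    3
Fay     2
Nora    2
Zoe     1
Gus     1
Name: count, dtype: int64
So loc['Zoe'] = 1.

1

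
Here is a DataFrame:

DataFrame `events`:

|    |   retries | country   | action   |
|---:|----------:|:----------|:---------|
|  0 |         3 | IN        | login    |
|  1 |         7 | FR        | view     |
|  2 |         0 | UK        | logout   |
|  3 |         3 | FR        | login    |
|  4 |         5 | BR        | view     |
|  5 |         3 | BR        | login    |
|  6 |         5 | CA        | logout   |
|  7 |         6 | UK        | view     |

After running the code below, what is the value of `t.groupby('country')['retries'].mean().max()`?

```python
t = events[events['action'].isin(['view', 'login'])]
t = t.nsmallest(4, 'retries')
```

4.0

filter rows where action in ['view', 'login']:
   retries country action
0        3      IN  login
1        7      FR   view
3        3      FR  login
4        5      BR   view
5        3      BR  login
7        6      UK   view
take 4 rows with smallest retries:
   retries country action
0        3      IN  login
3        3      FR  login
5        3      BR  login
4        5      BR   view
group by country, mean of retries:
country
BR    4.0
FR    3.0
IN    3.0
Name: retries, dtype: float64
Hence 4.0.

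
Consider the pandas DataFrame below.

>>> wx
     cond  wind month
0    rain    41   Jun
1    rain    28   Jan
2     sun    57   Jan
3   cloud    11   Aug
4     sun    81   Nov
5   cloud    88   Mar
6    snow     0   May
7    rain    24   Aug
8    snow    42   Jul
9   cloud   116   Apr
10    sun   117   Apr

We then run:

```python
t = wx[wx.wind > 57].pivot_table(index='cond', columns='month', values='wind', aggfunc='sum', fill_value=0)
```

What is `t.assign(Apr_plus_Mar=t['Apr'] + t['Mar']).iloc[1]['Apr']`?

117

filter rows where wind > 57:
     cond  wind month
4     sun    81   Nov
5   cloud    88   Mar
9   cloud   116   Apr
10    sun   117   Apr
pivot: rows=cond, cols=month, sum(wind):
month  Apr  Mar  Nov
cond                
cloud  116   88    0
sun    117    0   81
add column Apr_plus_Mar = t['Apr'] + t['Mar']:
month  Apr  Mar  Nov  Apr_plus_Mar
cond                              
cloud  116   88    0           204
sun    117    0   81           117
Reading off the value at position 1, column 'Apr', we get 117.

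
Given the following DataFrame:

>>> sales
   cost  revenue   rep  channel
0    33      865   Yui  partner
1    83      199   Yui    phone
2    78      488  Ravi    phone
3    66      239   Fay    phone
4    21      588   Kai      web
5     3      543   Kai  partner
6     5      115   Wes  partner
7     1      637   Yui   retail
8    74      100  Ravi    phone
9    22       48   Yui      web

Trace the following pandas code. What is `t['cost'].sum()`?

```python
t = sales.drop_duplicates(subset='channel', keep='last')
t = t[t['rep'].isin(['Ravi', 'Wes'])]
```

drop duplicate channel (keep=last):
   cost  revenue   rep  channel
6     5      115   Wes  partner
7     1      637   Yui   retail
8    74      100  Ravi    phone
9    22       48   Yui      web
filter rows where rep in ['Ravi', 'Wes']:
   cost  revenue   rep  channel
6     5      115   Wes  partner
8    74      100  Ravi    phone

79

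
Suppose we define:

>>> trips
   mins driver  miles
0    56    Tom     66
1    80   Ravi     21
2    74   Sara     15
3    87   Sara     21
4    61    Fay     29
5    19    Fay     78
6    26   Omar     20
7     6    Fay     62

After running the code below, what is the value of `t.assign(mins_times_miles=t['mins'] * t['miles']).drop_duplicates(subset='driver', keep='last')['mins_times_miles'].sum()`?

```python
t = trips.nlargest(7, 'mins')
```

take 7 rows with largest mins:
   mins driver  miles
3    87   Sara     21
1    80   Ravi     21
2    74   Sara     15
4    61    Fay     29
0    56    Tom     66
6    26   Omar     20
5    19    Fay     78
add column mins_times_miles = t['mins'] * t['miles']:
   mins driver  miles  mins_times_miles
3    87   Sara     21              1827
1    80   Ravi     21              1680
2    74   Sara     15              1110
4    61    Fay     29              1769
0    56    Tom     66              3696
6    26   Omar     20               520
5    19    Fay     78              1482
drop duplicate driver (keep=last):
   mins driver  miles  mins_times_miles
1    80   Ravi     21              1680
2    74   Sara     15              1110
0    56    Tom     66              3696
6    26   Omar     20               520
5    19    Fay     78              1482
Finally, sum of column 'mins_times_miles' = 8488.

8488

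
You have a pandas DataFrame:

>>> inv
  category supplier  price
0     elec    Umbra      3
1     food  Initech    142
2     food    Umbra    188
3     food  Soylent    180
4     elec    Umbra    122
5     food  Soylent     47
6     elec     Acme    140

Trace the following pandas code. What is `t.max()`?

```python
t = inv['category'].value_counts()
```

4

value_counts of category:
category
food    4
elec    3
Name: count, dtype: int64
Then the max of the resulting series: 4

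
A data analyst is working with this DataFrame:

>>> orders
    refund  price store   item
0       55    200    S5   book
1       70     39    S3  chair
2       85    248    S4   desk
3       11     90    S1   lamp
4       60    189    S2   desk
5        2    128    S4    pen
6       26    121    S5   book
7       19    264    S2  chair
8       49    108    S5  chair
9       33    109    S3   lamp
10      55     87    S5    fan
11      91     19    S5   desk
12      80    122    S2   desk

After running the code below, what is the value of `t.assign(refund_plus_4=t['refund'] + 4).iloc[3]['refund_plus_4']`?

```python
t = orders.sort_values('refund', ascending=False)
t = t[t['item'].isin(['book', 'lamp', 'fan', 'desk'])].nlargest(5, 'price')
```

84

sort by refund descending:
    refund  price store   item
11      91     19    S5   desk
2       85    248    S4   desk
12      80    122    S2   desk
1       70     39    S3  chair
4       60    189    S2   desk
0       55    200    S5   book
10      55     87    S5    fan
8       49    108    S5  chair
9       33    109    S3   lamp
6       26    121    S5   book
7       19    264    S2  chair
3       11     90    S1   lamp
5        2    128    S4    pen
filter rows where item in ['book', 'lamp', 'fan', 'desk']:
    refund  price store  item
11      91     19    S5  desk
2       85    248    S4  desk
12      80    122    S2  desk
4       60    189    S2  desk
0       55    200    S5  book
10      55     87    S5   fan
9       33    109    S3  lamp
6       26    121    S5  book
3       11     90    S1  lamp
take 5 rows with largest price:
    refund  price store  item
2       85    248    S4  desk
0       55    200    S5  book
4       60    189    S2  desk
12      80    122    S2  desk
6       26    121    S5  book
add column refund_plus_4 = t['refund'] + 4:
    refund  price store  item  refund_plus_4
2       85    248    S4  desk             89
0       55    200    S5  book             59
4       60    189    S2  desk             64
12      80    122    S2  desk             84
6       26    121    S5  book             30
Finally, value at position 3, column 'refund_plus_4' = 84.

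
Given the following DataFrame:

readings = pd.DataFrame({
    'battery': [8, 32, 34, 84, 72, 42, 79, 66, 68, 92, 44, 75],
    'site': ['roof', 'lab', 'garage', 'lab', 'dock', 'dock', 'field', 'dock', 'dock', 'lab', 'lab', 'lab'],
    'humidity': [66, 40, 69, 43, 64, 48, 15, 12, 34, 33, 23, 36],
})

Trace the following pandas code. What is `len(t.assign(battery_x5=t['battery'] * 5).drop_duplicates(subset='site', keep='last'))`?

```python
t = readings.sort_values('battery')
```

5

sort by battery:
    battery    site  humidity
0         8    roof        66
1        32     lab        40
2        34  garage        69
5        42    dock        48
10       44     lab        23
7        66    dock        12
8        68    dock        34
4        72    dock        64
11       75     lab        36
6        79   field        15
3        84     lab        43
9        92     lab        33
add column battery_x5 = t['battery'] * 5:
    battery    site  humidity  battery_x5
0         8    roof        66          40
1        32     lab        40         160
2        34  garage        69         170
5        42    dock        48         210
10       44     lab        23         220
7        66    dock        12         330
8        68    dock        34         340
4        72    dock        64         360
11       75     lab        36         375
6        79   field        15         395
3        84     lab        43         420
9        92     lab        33         460
drop duplicate site (keep=last):
   battery    site  humidity  battery_x5
0        8    roof        66          40
2       34  garage        69         170
4       72    dock        64         360
6       79   field        15         395
9       92     lab        33         460
number of rows → 5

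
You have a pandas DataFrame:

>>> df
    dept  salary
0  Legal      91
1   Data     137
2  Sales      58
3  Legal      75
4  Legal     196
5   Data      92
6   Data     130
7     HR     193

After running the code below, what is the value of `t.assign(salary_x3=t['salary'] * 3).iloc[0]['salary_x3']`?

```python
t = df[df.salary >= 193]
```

588

filter rows where salary >= 193:
    dept  salary
4  Legal     196
7     HR     193
add column salary_x3 = t['salary'] * 3:
    dept  salary  salary_x3
4  Legal     196        588
7     HR     193        579
Taking the value at position 0, column 'salary_x3' gives 588.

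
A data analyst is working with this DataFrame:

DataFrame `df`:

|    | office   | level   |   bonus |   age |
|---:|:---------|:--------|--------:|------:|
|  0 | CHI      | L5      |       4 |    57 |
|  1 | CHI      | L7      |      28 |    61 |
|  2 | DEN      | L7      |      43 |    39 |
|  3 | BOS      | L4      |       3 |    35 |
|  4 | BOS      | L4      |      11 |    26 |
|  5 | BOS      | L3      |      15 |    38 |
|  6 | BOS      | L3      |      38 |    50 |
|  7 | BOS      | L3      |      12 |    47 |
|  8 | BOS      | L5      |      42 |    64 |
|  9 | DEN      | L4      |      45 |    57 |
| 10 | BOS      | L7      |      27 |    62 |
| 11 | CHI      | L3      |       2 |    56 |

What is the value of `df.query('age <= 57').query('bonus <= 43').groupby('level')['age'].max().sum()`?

187

filter rows where age <= 57:
   office level  bonus  age
0     CHI    L5      4   57
2     DEN    L7     43   39
3     BOS    L4      3   35
4     BOS    L4     11   26
5     BOS    L3     15   38
6     BOS    L3     38   50
7     BOS    L3     12   47
9     DEN    L4     45   57
11    CHI    L3      2   56
filter rows where bonus <= 43:
   office level  bonus  age
0     CHI    L5      4   57
2     DEN    L7     43   39
3     BOS    L4      3   35
4     BOS    L4     11   26
5     BOS    L3     15   38
6     BOS    L3     38   50
7     BOS    L3     12   47
11    CHI    L3      2   56
group by level, max of age:
level
L3    56
L4    35
L5    57
L7    39
Name: age, dtype: int64
Taking the sum of the resulting series gives 187.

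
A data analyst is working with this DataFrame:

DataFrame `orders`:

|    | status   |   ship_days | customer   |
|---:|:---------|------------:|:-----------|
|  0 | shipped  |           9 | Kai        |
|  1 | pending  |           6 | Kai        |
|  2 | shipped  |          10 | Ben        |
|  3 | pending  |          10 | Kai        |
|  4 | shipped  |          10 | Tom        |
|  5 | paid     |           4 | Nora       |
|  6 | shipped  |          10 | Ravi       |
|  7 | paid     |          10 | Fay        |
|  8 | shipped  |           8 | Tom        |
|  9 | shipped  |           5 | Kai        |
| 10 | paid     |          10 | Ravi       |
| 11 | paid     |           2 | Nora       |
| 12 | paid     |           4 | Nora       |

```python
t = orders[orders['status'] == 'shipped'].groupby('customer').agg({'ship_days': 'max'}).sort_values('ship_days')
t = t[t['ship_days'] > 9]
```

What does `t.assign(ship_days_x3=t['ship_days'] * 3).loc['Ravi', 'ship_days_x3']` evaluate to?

filter rows where status == 'shipped':
    status  ship_days customer
0  shipped          9      Kai
2  shipped         10      Ben
4  shipped         10      Tom
6  shipped         10     Ravi
8  shipped          8      Tom
9  shipped          5      Kai
group by customer, max of ship_days:
          ship_days
customer           
Ben              10
Kai               9
Ravi             10
Tom              10
sort by ship_days:
          ship_days
customer           
Kai               9
Ben              10
Ravi             10
Tom              10
filter rows where ship_days > 9:
          ship_days
customer           
Ben              10
Ravi             10
Tom              10
add column ship_days_x3 = t['ship_days'] * 3:
          ship_days  ship_days_x3
customer                         
Ben              10            30
Ravi             10            30
Tom              10            30

30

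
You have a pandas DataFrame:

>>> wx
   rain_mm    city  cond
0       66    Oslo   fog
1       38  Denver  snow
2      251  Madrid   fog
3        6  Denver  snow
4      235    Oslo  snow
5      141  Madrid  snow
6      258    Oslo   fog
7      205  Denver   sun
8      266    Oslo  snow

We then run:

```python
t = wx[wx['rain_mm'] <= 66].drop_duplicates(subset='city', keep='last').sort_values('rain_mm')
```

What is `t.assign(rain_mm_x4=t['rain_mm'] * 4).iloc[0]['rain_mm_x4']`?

filter rows where rain_mm <= 66:
   rain_mm    city  cond
0       66    Oslo   fog
1       38  Denver  snow
3        6  Denver  snow
drop duplicate city (keep=last):
   rain_mm    city  cond
0       66    Oslo   fog
3        6  Denver  snow
sort by rain_mm:
   rain_mm    city  cond
3        6  Denver  snow
0       66    Oslo   fog
add column rain_mm_x4 = t['rain_mm'] * 4:
   rain_mm    city  cond  rain_mm_x4
3        6  Denver  snow          24
0       66    Oslo   fog         264
So iloc[0]['rain_mm_x4'] = 24.

24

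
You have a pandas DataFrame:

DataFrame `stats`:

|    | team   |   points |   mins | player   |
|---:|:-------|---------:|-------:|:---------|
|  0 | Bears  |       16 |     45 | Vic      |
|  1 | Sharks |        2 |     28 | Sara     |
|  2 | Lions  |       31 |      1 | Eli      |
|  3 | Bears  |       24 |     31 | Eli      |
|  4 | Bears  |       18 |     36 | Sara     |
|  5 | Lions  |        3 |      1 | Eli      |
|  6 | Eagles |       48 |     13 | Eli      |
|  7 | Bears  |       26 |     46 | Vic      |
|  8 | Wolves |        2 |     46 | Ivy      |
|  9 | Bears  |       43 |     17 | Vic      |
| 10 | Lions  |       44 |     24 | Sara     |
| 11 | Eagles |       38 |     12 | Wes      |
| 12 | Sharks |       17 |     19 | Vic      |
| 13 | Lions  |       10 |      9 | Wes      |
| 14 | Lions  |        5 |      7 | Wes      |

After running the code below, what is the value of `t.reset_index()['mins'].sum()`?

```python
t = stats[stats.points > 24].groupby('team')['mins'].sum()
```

113

filter rows where points > 24:
      team  points  mins player
2    Lions      31     1    Eli
6   Eagles      48    13    Eli
7    Bears      26    46    Vic
9    Bears      43    17    Vic
10   Lions      44    24   Sara
11  Eagles      38    12    Wes
group by team, sum of mins:
team
Bears     63
Eagles    25
Lions     25
Name: mins, dtype: int64
reset_index():
     team  mins
0   Bears    63
1  Eagles    25
2   Lions    25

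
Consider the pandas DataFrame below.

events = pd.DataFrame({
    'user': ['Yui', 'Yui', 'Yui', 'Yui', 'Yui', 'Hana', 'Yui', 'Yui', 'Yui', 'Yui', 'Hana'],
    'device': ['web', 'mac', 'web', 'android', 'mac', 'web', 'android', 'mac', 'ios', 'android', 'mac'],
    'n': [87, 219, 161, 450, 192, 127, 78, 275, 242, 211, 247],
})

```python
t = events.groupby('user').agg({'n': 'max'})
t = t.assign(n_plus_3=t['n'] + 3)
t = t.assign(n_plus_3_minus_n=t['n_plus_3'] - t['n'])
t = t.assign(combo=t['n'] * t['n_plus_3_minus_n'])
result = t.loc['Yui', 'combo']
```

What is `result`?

group by user, max of n:
        n
user     
Hana  247
Yui   450
add column n_plus_3 = t['n'] + 3:
        n  n_plus_3
user               
Hana  247       250
Yui   450       453
add column n_plus_3_minus_n = t['n_plus_3'] - t['n']:
        n  n_plus_3  n_plus_3_minus_n
user                                 
Hana  247       250                 3
Yui   450       453                 3
add column combo = t['n'] * t['n_plus_3_minus_n']:
        n  n_plus_3  n_plus_3_minus_n  combo
user                                        
Hana  247       250                 3    741
Yui   450       453                 3   1350
Finally, value at row 'Yui', column 'combo' = 1350.

1350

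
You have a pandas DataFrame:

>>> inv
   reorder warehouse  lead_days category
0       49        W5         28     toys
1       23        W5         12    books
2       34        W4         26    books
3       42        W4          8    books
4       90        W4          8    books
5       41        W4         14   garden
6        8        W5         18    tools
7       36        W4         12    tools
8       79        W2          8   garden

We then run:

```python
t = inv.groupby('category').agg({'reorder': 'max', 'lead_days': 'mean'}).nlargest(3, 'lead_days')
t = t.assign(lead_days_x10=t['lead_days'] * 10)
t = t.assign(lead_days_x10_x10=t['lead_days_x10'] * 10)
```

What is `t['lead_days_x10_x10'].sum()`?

5650.0

group by category: max(reorder), mean(lead_days):
          reorder  lead_days
category                    
books          90       13.5
garden         79       11.0
tools          36       15.0
toys           49       28.0
take 3 rows with largest lead_days:
          reorder  lead_days
category                    
toys           49       28.0
tools          36       15.0
books          90       13.5
add column lead_days_x10 = t['lead_days'] * 10:
          reorder  lead_days  lead_days_x10
category                                   
toys           49       28.0          280.0
tools          36       15.0          150.0
books          90       13.5          135.0
add column lead_days_x10_x10 = t['lead_days_x10'] * 10:
          reorder  lead_days  lead_days_x10  lead_days_x10_x10
category                                                      
toys           49       28.0          280.0             2800.0
tools          36       15.0          150.0             1500.0
books          90       13.5          135.0             1350.0
Reading off the sum of column 'lead_days_x10_x10', we get 5650.0.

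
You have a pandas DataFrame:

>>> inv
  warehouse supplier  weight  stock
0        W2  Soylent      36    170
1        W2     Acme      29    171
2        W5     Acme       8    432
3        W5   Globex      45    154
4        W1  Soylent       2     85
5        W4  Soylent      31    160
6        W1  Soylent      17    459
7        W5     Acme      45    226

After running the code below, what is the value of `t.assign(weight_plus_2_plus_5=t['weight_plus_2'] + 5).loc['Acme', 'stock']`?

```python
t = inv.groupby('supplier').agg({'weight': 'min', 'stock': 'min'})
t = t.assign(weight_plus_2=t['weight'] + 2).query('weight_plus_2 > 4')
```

171

group by supplier: min(weight), min(stock):
          weight  stock
supplier               
Acme           8    171
Globex        45    154
Soylent        2     85
add column weight_plus_2 = t['weight'] + 2:
          weight  stock  weight_plus_2
supplier                              
Acme           8    171             10
Globex        45    154             47
Soylent        2     85              4
filter rows where weight_plus_2 > 4:
          weight  stock  weight_plus_2
supplier                              
Acme           8    171             10
Globex        45    154             47
add column weight_plus_2_plus_5 = t['weight_plus_2'] + 5:
          weight  stock  weight_plus_2  weight_plus_2_plus_5
supplier                                                    
Acme           8    171             10                    15
Globex        45    154             47                    52
Reading off the value at row 'Acme', column 'stock', we get 171.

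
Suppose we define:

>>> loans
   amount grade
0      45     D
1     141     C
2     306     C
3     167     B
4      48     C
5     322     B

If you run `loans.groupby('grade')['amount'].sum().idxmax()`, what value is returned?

C

group by grade, sum of amount:
grade
B    489
C    495
D     45
Name: amount, dtype: int64
So idxmax() = C.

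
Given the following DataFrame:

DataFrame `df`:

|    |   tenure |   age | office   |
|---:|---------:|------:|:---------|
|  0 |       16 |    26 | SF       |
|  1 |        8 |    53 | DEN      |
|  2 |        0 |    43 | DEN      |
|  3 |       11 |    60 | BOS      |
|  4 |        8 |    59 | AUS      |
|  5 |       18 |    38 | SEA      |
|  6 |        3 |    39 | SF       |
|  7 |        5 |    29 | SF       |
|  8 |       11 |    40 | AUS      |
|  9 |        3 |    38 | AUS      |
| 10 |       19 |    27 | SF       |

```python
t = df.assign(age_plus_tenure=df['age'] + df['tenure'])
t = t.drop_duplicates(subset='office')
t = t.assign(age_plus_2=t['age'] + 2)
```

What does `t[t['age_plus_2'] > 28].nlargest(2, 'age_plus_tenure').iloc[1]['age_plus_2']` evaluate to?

61

add column age_plus_tenure = df['age'] + df['tenure']:
    tenure  age office  age_plus_tenure
0       16   26     SF               42
1        8   53    DEN               61
2        0   43    DEN               43
3       11   60    BOS               71
4        8   59    AUS               67
5       18   38    SEA               56
6        3   39     SF               42
7        5   29     SF               34
8       11   40    AUS               51
9        3   38    AUS               41
10      19   27     SF               46
drop duplicate office (keep=first):
   tenure  age office  age_plus_tenure
0      16   26     SF               42
1       8   53    DEN               61
3      11   60    BOS               71
4       8   59    AUS               67
5      18   38    SEA               56
add column age_plus_2 = t['age'] + 2:
   tenure  age office  age_plus_tenure  age_plus_2
0      16   26     SF               42          28
1       8   53    DEN               61          55
3      11   60    BOS               71          62
4       8   59    AUS               67          61
5      18   38    SEA               56          40
filter rows where age_plus_2 > 28:
   tenure  age office  age_plus_tenure  age_plus_2
1       8   53    DEN               61          55
3      11   60    BOS               71          62
4       8   59    AUS               67          61
5      18   38    SEA               56          40
take 2 rows with largest age_plus_tenure:
   tenure  age office  age_plus_tenure  age_plus_2
3      11   60    BOS               71          62
4       8   59    AUS               67          61
The value at position 1, column 'age_plus_2' is 61.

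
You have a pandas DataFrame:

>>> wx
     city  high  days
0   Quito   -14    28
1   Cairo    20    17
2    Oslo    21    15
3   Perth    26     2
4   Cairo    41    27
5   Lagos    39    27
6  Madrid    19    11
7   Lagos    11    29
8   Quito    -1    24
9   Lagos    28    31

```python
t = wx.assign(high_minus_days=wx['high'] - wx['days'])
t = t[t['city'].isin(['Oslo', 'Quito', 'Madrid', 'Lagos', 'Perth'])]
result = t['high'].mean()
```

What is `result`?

16.125

add column high_minus_days = wx['high'] - wx['days']:
     city  high  days  high_minus_days
0   Quito   -14    28              -42
1   Cairo    20    17                3
2    Oslo    21    15                6
3   Perth    26     2               24
4   Cairo    41    27               14
5   Lagos    39    27               12
6  Madrid    19    11                8
7   Lagos    11    29              -18
8   Quito    -1    24              -25
9   Lagos    28    31               -3
filter rows where city in ['Oslo', 'Quito', 'Madrid', 'Lagos', 'Perth']:
     city  high  days  high_minus_days
0   Quito   -14    28              -42
2    Oslo    21    15                6
3   Perth    26     2               24
5   Lagos    39    27               12
6  Madrid    19    11                8
7   Lagos    11    29              -18
8   Quito    -1    24              -25
9   Lagos    28    31               -3
Hence 16.125.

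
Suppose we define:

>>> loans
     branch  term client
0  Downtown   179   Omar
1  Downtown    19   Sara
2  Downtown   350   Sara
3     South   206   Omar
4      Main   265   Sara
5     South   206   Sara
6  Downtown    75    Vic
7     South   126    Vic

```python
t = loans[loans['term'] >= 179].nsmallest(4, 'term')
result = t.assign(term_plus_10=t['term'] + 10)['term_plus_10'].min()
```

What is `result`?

filter rows where term >= 179:
     branch  term client
0  Downtown   179   Omar
2  Downtown   350   Sara
3     South   206   Omar
4      Main   265   Sara
5     South   206   Sara
take 4 rows with smallest term:
     branch  term client
0  Downtown   179   Omar
3     South   206   Omar
5     South   206   Sara
4      Main   265   Sara
add column term_plus_10 = t['term'] + 10:
     branch  term client  term_plus_10
0  Downtown   179   Omar           189
3     South   206   Omar           216
5     South   206   Sara           216
4      Main   265   Sara           275
The min of column 'term_plus_10' is 189.

189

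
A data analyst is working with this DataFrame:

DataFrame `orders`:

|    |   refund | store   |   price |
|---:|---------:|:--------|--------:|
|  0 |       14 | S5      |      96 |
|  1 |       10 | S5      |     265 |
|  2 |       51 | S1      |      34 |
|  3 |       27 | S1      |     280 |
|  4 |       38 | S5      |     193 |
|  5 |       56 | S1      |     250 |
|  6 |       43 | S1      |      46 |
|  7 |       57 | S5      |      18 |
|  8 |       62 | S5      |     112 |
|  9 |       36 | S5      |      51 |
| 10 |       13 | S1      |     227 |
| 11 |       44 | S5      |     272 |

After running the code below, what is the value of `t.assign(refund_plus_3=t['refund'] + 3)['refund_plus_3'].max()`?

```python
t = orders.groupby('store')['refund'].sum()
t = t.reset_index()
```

group by store, sum of refund:
store
S1    190
S5    261
Name: refund, dtype: int64
reset_index():
  store  refund
0    S1     190
1    S5     261
add column refund_plus_3 = t['refund'] + 3:
  store  refund  refund_plus_3
0    S1     190            193
1    S5     261            264
max of column 'refund_plus_3' → 264

264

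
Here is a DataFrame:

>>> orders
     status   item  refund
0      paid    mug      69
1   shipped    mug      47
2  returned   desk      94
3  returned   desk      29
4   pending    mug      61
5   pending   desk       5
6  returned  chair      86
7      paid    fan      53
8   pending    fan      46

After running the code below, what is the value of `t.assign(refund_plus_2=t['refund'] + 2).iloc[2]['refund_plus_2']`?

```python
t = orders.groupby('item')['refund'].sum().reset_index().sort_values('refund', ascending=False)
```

101

group by item, sum of refund:
item
chair     86
desk     128
fan       99
mug      177
Name: refund, dtype: int64
reset_index():
    item  refund
0  chair      86
1   desk     128
2    fan      99
3    mug     177
sort by refund descending:
    item  refund
3    mug     177
1   desk     128
2    fan      99
0  chair      86
add column refund_plus_2 = t['refund'] + 2:
    item  refund  refund_plus_2
3    mug     177            179
1   desk     128            130
2    fan      99            101
0  chair      86             88
Reading off the value at position 2, column 'refund_plus_2', we get 101.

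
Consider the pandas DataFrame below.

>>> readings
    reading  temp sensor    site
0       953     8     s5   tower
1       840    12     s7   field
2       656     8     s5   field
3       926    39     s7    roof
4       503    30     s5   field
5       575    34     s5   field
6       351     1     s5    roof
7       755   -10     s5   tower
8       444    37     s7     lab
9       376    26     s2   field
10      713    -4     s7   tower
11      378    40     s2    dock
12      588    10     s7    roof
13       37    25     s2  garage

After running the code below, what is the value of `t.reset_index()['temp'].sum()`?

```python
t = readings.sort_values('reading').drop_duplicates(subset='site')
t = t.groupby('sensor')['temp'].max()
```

78

sort by reading:
    reading  temp sensor    site
13       37    25     s2  garage
6       351     1     s5    roof
9       376    26     s2   field
11      378    40     s2    dock
8       444    37     s7     lab
4       503    30     s5   field
5       575    34     s5   field
12      588    10     s7    roof
2       656     8     s5   field
10      713    -4     s7   tower
7       755   -10     s5   tower
1       840    12     s7   field
3       926    39     s7    roof
0       953     8     s5   tower
drop duplicate site (keep=first):
    reading  temp sensor    site
13       37    25     s2  garage
6       351     1     s5    roof
9       376    26     s2   field
11      378    40     s2    dock
8       444    37     s7     lab
10      713    -4     s7   tower
group by sensor, max of temp:
sensor
s2    40
s5     1
s7    37
Name: temp, dtype: int64
reset_index():
  sensor  temp
0     s2    40
1     s5     1
2     s7    37
Hence 78.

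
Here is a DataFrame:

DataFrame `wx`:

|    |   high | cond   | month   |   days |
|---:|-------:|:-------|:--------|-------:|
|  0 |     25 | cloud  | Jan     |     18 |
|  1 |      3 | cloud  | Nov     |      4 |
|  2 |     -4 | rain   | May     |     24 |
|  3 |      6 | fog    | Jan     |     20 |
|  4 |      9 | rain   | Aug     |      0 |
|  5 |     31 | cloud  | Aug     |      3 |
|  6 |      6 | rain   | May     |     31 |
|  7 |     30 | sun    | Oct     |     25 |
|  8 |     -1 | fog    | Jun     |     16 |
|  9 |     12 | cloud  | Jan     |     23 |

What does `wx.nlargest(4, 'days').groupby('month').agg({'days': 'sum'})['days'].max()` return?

take 4 rows with largest days:
   high   cond month  days
6     6   rain   May    31
7    30    sun   Oct    25
2    -4   rain   May    24
9    12  cloud   Jan    23
group by month, sum of days:
       days
month      
Jan      23
May      55
Oct      25

55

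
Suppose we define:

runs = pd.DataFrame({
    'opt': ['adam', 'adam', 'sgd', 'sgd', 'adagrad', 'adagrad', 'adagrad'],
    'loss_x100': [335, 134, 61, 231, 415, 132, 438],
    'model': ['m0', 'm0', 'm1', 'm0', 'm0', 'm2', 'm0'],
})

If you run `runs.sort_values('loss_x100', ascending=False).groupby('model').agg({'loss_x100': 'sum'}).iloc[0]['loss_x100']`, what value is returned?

sort by loss_x100 descending:
       opt  loss_x100 model
6  adagrad        438    m0
4  adagrad        415    m0
0     adam        335    m0
3      sgd        231    m0
1     adam        134    m0
5  adagrad        132    m2
2      sgd         61    m1
group by model, sum of loss_x100:
       loss_x100
model           
m0          1553
m1            61
m2           132

1553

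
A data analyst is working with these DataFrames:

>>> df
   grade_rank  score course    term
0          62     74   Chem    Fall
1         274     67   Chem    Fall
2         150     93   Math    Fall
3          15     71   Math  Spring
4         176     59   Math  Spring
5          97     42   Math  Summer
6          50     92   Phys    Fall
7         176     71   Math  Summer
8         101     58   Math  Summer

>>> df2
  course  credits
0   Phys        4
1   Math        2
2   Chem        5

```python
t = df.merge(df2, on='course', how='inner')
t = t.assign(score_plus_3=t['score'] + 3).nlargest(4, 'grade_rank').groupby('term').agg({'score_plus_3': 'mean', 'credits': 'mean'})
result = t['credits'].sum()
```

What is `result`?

7.5

merge on 'course' (how='inner') → 9 rows:
   grade_rank  score course    term  credits
0          62     74   Chem    Fall        5
1         274     67   Chem    Fall        5
2         150     93   Math    Fall        2
3          15     71   Math  Spring        2
4         176     59   Math  Spring        2
5          97     42   Math  Summer        2
6          50     92   Phys    Fall        4
7         176     71   Math  Summer        2
8         101     58   Math  Summer        2
add column score_plus_3 = t['score'] + 3:
   grade_rank  score course    term  credits  score_plus_3
0          62     74   Chem    Fall        5            77
1         274     67   Chem    Fall        5            70
2         150     93   Math    Fall        2            96
3          15     71   Math  Spring        2            74
4         176     59   Math  Spring        2            62
5          97     42   Math  Summer        2            45
6          50     92   Phys    Fall        4            95
7         176     71   Math  Summer        2            74
8         101     58   Math  Summer        2            61
take 4 rows with largest grade_rank:
   grade_rank  score course    term  credits  score_plus_3
1         274     67   Chem    Fall        5            70
4         176     59   Math  Spring        2            62
7         176     71   Math  Summer        2            74
2         150     93   Math    Fall        2            96
group by term: mean(score_plus_3), mean(credits):
        score_plus_3  credits
term                         
Fall            83.0      3.5
Spring          62.0      2.0
Summer          74.0      2.0
sum of column 'credits' → 7.5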